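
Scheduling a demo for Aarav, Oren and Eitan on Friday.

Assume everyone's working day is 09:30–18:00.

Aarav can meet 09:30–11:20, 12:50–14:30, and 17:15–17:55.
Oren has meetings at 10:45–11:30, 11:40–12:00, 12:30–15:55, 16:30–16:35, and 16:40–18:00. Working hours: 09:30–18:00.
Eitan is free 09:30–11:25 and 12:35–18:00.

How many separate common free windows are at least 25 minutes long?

1

Oren free within 09:30–18:00: 09:30–10:45, 11:30–11:40, 12:00–12:30, 15:55–16:30, 16:35–16:40.
Aarav ∩ Oren: 09:30–10:45.
Aarav ∩ Oren ∩ Eitan: 09:30–10:45.
Windows ≥ 25 min: 09:30–10:45.
That's 1 window.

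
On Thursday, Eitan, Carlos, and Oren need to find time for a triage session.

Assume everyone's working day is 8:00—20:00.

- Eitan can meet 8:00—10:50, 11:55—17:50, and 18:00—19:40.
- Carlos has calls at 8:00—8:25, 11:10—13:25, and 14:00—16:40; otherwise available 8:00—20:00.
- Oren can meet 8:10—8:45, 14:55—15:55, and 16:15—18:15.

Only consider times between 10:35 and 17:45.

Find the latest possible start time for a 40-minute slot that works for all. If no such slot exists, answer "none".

Carlos free within 08:00–20:00: 08:25–11:10, 13:25–14:00, 16:40–20:00.
Eitan ∩ Carlos: 08:25–10:50, 13:25–14:00, 16:40–17:50, 18:00–19:40.
Eitan ∩ Carlos ∩ Oren: 08:25–08:45, 16:40–17:50, 18:00–18:15.
Restricted to 10:35–17:45: 16:40–17:45.
Windows ≥ 40 min: 16:40–17:45.
Latest start in the last window 16:40–17:45 is 17:45 − 40 min = 17:05.

17:05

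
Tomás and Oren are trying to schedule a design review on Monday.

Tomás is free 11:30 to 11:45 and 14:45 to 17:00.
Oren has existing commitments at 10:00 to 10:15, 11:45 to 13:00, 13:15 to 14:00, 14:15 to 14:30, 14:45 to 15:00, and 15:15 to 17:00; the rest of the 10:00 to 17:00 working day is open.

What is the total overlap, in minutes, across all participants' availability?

30 minutes

Oren free within 10:00–17:00: 10:15–11:45, 13:00–13:15, 14:00–14:15, 14:30–14:45, 15:00–15:15.
Tomás ∩ Oren: 11:30–11:45, 15:00–15:15.
Total common minutes: 15 + 15 = 30.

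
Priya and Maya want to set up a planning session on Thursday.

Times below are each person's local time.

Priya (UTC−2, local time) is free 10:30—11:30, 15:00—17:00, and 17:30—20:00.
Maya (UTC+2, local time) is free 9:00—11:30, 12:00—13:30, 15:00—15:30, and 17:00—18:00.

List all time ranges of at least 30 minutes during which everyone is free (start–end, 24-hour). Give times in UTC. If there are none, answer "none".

Priya → UTC: 12:30–13:30, 17:00–19:00, 19:30–22:00.
Maya → UTC: 07:00–09:30, 10:00–11:30, 13:00–13:30, 15:00–16:00.
Priya ∩ Maya: 13:00–13:30.
Windows ≥ 30 min: 13:00–13:30.

13:00–13:30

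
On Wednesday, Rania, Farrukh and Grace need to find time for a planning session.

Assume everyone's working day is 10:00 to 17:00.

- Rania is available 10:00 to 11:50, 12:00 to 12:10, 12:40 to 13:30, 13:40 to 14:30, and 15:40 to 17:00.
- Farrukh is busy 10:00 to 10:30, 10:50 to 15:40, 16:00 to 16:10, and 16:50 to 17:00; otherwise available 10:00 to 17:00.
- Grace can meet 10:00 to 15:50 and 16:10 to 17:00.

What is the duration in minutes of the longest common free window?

40 minutes

Farrukh free within 10:00–17:00: 10:30–10:50, 15:40–16:00, 16:10–16:50.
Rania ∩ Farrukh: 10:30–10:50, 15:40–16:00, 16:10–16:50.
Rania ∩ Farrukh ∩ Grace: 10:30–10:50, 15:40–15:50, 16:10–16:50.
Common window lengths: 20, 10, 40 min; longest is 40.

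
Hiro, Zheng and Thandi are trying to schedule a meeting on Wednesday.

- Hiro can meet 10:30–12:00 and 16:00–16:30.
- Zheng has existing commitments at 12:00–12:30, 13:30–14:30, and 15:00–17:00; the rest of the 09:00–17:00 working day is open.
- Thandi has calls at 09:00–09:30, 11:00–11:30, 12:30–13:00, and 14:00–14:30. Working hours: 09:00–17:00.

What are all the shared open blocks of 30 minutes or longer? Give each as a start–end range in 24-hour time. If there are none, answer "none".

10:30–11:00, 11:30–12:00

Zheng free within 09:00–17:00: 09:00–12:00, 12:30–13:30, 14:30–15:00.
Thandi free within 09:00–17:00: 09:30–11:00, 11:30–12:30, 13:00–14:00, 14:30–17:00.
Hiro ∩ Zheng: 10:30–12:00.
Hiro ∩ Zheng ∩ Thandi: 10:30–11:00, 11:30–12:00.
Windows ≥ 30 min: 10:30–11:00, 11:30–12:00.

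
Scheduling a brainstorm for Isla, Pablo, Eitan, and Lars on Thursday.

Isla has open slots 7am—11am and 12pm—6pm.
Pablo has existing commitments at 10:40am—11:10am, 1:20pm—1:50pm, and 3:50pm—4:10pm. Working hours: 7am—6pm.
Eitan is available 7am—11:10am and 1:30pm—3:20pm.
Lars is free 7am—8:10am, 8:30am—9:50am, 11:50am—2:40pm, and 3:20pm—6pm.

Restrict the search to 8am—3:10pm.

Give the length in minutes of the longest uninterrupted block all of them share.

80 minutes

Pablo free within 07:00–18:00: 07:00–10:40, 11:10–13:20, 13:50–15:50, 16:10–18:00.
Isla ∩ Pablo: 07:00–10:40, 12:00–13:20, 13:50–15:50, 16:10–18:00.
Isla ∩ Pablo ∩ Eitan: 07:00–10:40, 13:50–15:20.
Isla ∩ Pablo ∩ Eitan ∩ Lars: 07:00–08:10, 08:30–09:50, 13:50–14:40.
Restricted to 08:00–15:10: 08:00–08:10, 08:30–09:50, 13:50–14:40.
Common window lengths: 10, 80, 50 min; longest is 80.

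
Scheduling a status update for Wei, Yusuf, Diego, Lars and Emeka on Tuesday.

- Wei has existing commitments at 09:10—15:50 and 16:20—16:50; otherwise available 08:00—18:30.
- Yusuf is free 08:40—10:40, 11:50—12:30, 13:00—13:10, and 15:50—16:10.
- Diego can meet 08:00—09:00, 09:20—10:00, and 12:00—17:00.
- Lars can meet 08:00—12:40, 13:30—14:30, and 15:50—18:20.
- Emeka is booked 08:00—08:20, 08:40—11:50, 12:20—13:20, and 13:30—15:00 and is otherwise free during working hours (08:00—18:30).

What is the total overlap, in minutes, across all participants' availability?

20 minutes

Wei free within 08:00–18:30: 08:00–09:10, 15:50–16:20, 16:50–18:30.
Emeka free within 08:00–18:30: 08:20–08:40, 11:50–12:20, 13:20–13:30, 15:00–18:30.
Wei ∩ Yusuf: 08:40–09:10, 15:50–16:10.
Wei ∩ Yusuf ∩ Diego: 08:40–09:00, 15:50–16:10.
Wei ∩ Yusuf ∩ Diego ∩ Lars: 08:40–09:00, 15:50–16:10.
Wei ∩ Yusuf ∩ Diego ∩ Lars ∩ Emeka: 15:50–16:10.
Total common minutes: 20.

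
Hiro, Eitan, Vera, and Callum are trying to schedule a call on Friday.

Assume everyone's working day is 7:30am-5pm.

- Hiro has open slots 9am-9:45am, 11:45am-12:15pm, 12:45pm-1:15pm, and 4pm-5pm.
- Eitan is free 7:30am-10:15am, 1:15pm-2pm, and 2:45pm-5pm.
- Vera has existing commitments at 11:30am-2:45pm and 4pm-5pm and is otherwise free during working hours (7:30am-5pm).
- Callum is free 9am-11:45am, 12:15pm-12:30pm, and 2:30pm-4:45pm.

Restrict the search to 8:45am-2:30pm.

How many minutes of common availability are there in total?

45 minutes

Vera free within 07:30–17:00: 07:30–11:30, 14:45–16:00.
Hiro ∩ Eitan: 09:00–09:45, 16:00–17:00.
Hiro ∩ Eitan ∩ Vera: 09:00–09:45.
Hiro ∩ Eitan ∩ Vera ∩ Callum: 09:00–09:45.
Restricted to 08:45–14:30: 09:00–09:45.
Total common minutes: 45.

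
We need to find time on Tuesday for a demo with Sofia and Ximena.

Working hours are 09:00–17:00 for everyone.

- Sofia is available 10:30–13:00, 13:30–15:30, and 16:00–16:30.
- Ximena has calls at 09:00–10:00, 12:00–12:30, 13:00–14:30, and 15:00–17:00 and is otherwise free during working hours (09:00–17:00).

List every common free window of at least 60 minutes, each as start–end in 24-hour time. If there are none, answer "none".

10:30–12:00

Ximena free within 09:00–17:00: 10:00–12:00, 12:30–13:00, 14:30–15:00.
Sofia ∩ Ximena: 10:30–12:00, 12:30–13:00, 14:30–15:00.
Windows ≥ 60 min: 10:30–12:00.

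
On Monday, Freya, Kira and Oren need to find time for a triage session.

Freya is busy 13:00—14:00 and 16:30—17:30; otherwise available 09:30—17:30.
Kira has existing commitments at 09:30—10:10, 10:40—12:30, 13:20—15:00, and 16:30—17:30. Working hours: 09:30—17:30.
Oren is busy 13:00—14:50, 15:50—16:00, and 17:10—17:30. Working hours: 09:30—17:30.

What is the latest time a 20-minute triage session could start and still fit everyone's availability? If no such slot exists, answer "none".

16:10

Freya free within 09:30–17:30: 09:30–13:00, 14:00–16:30.
Kira free within 09:30–17:30: 10:10–10:40, 12:30–13:20, 15:00–16:30.
Oren free within 09:30–17:30: 09:30–13:00, 14:50–15:50, 16:00–17:10.
Freya ∩ Kira: 10:10–10:40, 12:30–13:00, 15:00–16:30.
Freya ∩ Kira ∩ Oren: 10:10–10:40, 12:30–13:00, 15:00–15:50, 16:00–16:30.
Windows ≥ 20 min: 10:10–10:40, 12:30–13:00, 15:00–15:50, 16:00–16:30.
Latest start in the last window 16:00–16:30 is 16:30 − 20 min = 16:10.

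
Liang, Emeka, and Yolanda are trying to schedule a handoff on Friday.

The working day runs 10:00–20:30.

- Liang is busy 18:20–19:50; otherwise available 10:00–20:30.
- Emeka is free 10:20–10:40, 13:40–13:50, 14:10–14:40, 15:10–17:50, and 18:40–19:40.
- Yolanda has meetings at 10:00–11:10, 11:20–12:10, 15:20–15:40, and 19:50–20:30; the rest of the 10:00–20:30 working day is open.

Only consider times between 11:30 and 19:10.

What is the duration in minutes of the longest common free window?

130 minutes

Liang free within 10:00–20:30: 10:00–18:20, 19:50–20:30.
Yolanda free within 10:00–20:30: 11:10–11:20, 12:10–15:20, 15:40–19:50.
Liang ∩ Emeka: 10:20–10:40, 13:40–13:50, 14:10–14:40, 15:10–17:50.
Liang ∩ Emeka ∩ Yolanda: 13:40–13:50, 14:10–14:40, 15:10–15:20, 15:40–17:50.
Restricted to 11:30–19:10: 13:40–13:50, 14:10–14:40, 15:10–15:20, 15:40–17:50.
Common window lengths: 10, 30, 10, 130 min; longest is 130.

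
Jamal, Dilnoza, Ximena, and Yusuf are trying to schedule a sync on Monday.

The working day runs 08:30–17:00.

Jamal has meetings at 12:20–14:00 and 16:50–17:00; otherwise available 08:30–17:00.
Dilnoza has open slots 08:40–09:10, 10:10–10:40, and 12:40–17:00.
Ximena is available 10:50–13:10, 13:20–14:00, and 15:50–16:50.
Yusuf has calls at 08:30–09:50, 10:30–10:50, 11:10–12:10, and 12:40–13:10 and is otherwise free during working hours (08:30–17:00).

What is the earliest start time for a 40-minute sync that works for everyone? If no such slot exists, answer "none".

15:50

Jamal free within 08:30–17:00: 08:30–12:20, 14:00–16:50.
Yusuf free within 08:30–17:00: 09:50–10:30, 10:50–11:10, 12:10–12:40, 13:10–17:00.
Jamal ∩ Dilnoza: 08:40–09:10, 10:10–10:40, 14:00–16:50.
Jamal ∩ Dilnoza ∩ Ximena: 15:50–16:50.
Jamal ∩ Dilnoza ∩ Ximena ∩ Yusuf: 15:50–16:50.
Windows ≥ 40 min: 15:50–16:50.
Earliest such window starts at 15:50.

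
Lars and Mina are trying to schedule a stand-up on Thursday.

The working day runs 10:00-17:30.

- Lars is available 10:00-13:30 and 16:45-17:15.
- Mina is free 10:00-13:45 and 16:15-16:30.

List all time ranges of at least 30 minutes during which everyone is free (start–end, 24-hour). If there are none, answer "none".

10:00–13:30

Lars ∩ Mina: 10:00–13:30.
Windows ≥ 30 min: 10:00–13:30.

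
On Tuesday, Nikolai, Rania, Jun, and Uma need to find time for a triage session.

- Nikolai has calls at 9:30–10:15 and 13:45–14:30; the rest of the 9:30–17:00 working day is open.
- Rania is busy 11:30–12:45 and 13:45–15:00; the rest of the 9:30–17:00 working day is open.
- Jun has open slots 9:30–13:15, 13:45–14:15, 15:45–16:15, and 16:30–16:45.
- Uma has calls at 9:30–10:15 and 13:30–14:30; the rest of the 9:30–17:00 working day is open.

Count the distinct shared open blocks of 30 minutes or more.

Nikolai free within 09:30–17:00: 10:15–13:45, 14:30–17:00.
Rania free within 09:30–17:00: 09:30–11:30, 12:45–13:45, 15:00–17:00.
Uma free within 09:30–17:00: 10:15–13:30, 14:30–17:00.
Nikolai ∩ Rania: 10:15–11:30, 12:45–13:45, 15:00–17:00.
Nikolai ∩ Rania ∩ Jun: 10:15–11:30, 12:45–13:15, 15:45–16:15, 16:30–16:45.
Nikolai ∩ Rania ∩ Jun ∩ Uma: 10:15–11:30, 12:45–13:15, 15:45–16:15, 16:30–16:45.
Windows ≥ 30 min: 10:15–11:30, 12:45–13:15, 15:45–16:15.
That's 3 windows.

3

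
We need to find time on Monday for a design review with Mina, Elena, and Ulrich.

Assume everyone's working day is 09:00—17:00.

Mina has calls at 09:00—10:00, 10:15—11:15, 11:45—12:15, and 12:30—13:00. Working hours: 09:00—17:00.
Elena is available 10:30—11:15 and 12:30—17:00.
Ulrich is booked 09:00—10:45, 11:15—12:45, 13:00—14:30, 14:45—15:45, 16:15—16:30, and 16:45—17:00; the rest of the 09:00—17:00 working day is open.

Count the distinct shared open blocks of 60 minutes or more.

Mina free within 09:00–17:00: 10:00–10:15, 11:15–11:45, 12:15–12:30, 13:00–17:00.
Ulrich free within 09:00–17:00: 10:45–11:15, 12:45–13:00, 14:30–14:45, 15:45–16:15, 16:30–16:45.
Mina ∩ Elena: 13:00–17:00.
Mina ∩ Elena ∩ Ulrich: 14:30–14:45, 15:45–16:15, 16:30–16:45.
Windows ≥ 60 min: (none).
That's 0 windows.

0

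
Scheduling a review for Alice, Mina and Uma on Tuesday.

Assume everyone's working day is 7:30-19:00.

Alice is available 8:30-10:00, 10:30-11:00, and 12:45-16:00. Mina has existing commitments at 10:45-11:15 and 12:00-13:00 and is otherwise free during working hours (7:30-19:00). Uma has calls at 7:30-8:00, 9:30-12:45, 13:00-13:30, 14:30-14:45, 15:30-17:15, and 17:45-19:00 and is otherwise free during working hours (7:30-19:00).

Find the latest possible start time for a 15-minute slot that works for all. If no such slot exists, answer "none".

15:15

Mina free within 07:30–19:00: 07:30–10:45, 11:15–12:00, 13:00–19:00.
Uma free within 07:30–19:00: 08:00–09:30, 12:45–13:00, 13:30–14:30, 14:45–15:30, 17:15–17:45.
Alice ∩ Mina: 08:30–10:00, 10:30–10:45, 13:00–16:00.
Alice ∩ Mina ∩ Uma: 08:30–09:30, 13:30–14:30, 14:45–15:30.
Windows ≥ 15 min: 08:30–09:30, 13:30–14:30, 14:45–15:30.
Latest start in the last window 14:45–15:30 is 15:30 − 15 min = 15:15.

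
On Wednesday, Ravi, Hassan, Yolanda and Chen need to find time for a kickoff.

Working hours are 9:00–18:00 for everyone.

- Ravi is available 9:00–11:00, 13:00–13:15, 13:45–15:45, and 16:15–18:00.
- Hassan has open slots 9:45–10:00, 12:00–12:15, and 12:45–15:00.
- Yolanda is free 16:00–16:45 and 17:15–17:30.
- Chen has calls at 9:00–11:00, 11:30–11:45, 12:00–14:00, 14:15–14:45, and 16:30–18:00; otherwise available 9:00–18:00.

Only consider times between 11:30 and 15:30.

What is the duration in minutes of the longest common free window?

Chen free within 09:00–18:00: 11:00–11:30, 11:45–12:00, 14:00–14:15, 14:45–16:30.
Ravi ∩ Hassan: 09:45–10:00, 13:00–13:15, 13:45–15:00.
Ravi ∩ Hassan ∩ Yolanda: (none).
Ravi ∩ Hassan ∩ Yolanda ∩ Chen: (none).
Restricted to 11:30–15:30: (none).
No common window.

0 minutes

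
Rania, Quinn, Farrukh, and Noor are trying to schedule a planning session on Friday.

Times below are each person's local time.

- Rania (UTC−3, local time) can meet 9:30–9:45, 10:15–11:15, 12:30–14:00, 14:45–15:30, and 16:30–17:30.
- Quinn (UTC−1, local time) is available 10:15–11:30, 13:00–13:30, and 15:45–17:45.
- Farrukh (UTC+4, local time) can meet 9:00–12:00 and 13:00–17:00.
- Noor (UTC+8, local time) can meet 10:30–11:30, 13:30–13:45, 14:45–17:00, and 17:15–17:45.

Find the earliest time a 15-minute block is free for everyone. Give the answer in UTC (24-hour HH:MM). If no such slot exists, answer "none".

Rania → UTC: 12:30–12:45, 13:15–14:15, 15:30–17:00, 17:45–18:30, 19:30–20:30.
Quinn → UTC: 11:15–12:30, 14:00–14:30, 16:45–18:45.
Farrukh → UTC: 05:00–08:00, 09:00–13:00.
Noor → UTC: 02:30–03:30, 05:30–05:45, 06:45–09:00, 09:15–09:45.
Rania ∩ Quinn: 14:00–14:15, 16:45–17:00, 17:45–18:30.
Rania ∩ Quinn ∩ Farrukh: (none).
Rania ∩ Quinn ∩ Farrukh ∩ Noor: (none).
Windows ≥ 15 min: (none).

none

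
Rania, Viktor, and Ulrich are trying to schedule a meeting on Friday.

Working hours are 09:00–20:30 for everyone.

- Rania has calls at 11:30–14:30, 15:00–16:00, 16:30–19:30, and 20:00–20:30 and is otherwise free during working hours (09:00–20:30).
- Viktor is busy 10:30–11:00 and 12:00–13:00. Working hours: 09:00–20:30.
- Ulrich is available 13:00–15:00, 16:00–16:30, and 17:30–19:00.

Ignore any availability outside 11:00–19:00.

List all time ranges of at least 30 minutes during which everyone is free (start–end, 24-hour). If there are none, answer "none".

Rania free within 09:00–20:30: 09:00–11:30, 14:30–15:00, 16:00–16:30, 19:30–20:00.
Viktor free within 09:00–20:30: 09:00–10:30, 11:00–12:00, 13:00–20:30.
Rania ∩ Viktor: 09:00–10:30, 11:00–11:30, 14:30–15:00, 16:00–16:30, 19:30–20:00.
Rania ∩ Viktor ∩ Ulrich: 14:30–15:00, 16:00–16:30.
Restricted to 11:00–19:00: 14:30–15:00, 16:00–16:30.
Windows ≥ 30 min: 14:30–15:00, 16:00–16:30.

14:30–15:00, 16:00–16:30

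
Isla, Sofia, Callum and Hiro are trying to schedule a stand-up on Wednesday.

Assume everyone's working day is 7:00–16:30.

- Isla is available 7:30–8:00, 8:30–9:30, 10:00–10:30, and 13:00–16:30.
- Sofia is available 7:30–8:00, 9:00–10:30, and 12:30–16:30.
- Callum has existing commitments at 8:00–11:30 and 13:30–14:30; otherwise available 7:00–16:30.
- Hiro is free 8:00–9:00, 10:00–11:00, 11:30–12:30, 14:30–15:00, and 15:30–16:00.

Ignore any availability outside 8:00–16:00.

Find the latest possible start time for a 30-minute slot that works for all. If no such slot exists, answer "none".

Callum free within 07:00–16:30: 07:00–08:00, 11:30–13:30, 14:30–16:30.
Isla ∩ Sofia: 07:30–08:00, 09:00–09:30, 10:00–10:30, 13:00–16:30.
Isla ∩ Sofia ∩ Callum: 07:30–08:00, 13:00–13:30, 14:30–16:30.
Isla ∩ Sofia ∩ Callum ∩ Hiro: 14:30–15:00, 15:30–16:00.
Restricted to 08:00–16:00: 14:30–15:00, 15:30–16:00.
Windows ≥ 30 min: 14:30–15:00, 15:30–16:00.
Latest start in the last window 15:30–16:00 is 16:00 − 30 min = 15:30.

15:30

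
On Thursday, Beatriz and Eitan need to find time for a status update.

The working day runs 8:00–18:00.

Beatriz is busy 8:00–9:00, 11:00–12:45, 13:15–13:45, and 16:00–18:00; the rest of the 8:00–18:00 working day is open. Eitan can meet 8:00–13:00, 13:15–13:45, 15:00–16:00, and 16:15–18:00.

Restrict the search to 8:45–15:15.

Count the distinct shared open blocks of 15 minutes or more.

3

Beatriz free within 08:00–18:00: 09:00–11:00, 12:45–13:15, 13:45–16:00.
Beatriz ∩ Eitan: 09:00–11:00, 12:45–13:00, 15:00–16:00.
Restricted to 08:45–15:15: 09:00–11:00, 12:45–13:00, 15:00–15:15.
Windows ≥ 15 min: 09:00–11:00, 12:45–13:00, 15:00–15:15.
That's 3 windows.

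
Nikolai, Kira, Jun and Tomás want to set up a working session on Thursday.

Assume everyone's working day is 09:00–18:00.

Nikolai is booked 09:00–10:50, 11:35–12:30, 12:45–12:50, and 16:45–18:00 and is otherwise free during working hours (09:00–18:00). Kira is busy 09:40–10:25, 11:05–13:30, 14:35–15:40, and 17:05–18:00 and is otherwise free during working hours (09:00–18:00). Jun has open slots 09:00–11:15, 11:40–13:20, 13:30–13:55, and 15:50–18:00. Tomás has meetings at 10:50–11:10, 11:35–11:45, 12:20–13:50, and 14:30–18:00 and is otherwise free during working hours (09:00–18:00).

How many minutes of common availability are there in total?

Nikolai free within 09:00–18:00: 10:50–11:35, 12:30–12:45, 12:50–16:45.
Kira free within 09:00–18:00: 09:00–09:40, 10:25–11:05, 13:30–14:35, 15:40–17:05.
Tomás free within 09:00–18:00: 09:00–10:50, 11:10–11:35, 11:45–12:20, 13:50–14:30.
Nikolai ∩ Kira: 10:50–11:05, 13:30–14:35, 15:40–16:45.
Nikolai ∩ Kira ∩ Jun: 10:50–11:05, 13:30–13:55, 15:50–16:45.
Nikolai ∩ Kira ∩ Jun ∩ Tomás: 13:50–13:55.
Total common minutes: 5.

5 minutes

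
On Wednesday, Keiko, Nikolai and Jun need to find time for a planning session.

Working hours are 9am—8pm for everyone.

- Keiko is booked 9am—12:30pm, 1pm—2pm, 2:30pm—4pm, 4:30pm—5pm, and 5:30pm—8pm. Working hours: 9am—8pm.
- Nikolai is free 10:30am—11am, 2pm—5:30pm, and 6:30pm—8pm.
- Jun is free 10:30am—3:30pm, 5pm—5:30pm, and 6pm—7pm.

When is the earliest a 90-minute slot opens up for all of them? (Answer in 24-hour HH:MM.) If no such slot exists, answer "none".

none

Keiko free within 09:00–20:00: 12:30–13:00, 14:00–14:30, 16:00–16:30, 17:00–17:30.
Keiko ∩ Nikolai: 14:00–14:30, 16:00–16:30, 17:00–17:30.
Keiko ∩ Nikolai ∩ Jun: 14:00–14:30, 17:00–17:30.
Windows ≥ 90 min: (none).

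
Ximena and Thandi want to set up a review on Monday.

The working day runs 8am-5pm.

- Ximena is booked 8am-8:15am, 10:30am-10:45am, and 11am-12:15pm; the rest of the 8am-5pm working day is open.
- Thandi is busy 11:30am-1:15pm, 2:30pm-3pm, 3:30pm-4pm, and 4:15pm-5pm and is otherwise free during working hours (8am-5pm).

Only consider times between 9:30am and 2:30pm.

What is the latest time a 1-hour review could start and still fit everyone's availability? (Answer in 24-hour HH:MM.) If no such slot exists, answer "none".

Ximena free within 08:00–17:00: 08:15–10:30, 10:45–11:00, 12:15–17:00.
Thandi free within 08:00–17:00: 08:00–11:30, 13:15–14:30, 15:00–15:30, 16:00–16:15.
Ximena ∩ Thandi: 08:15–10:30, 10:45–11:00, 13:15–14:30, 15:00–15:30, 16:00–16:15.
Restricted to 09:30–14:30: 09:30–10:30, 10:45–11:00, 13:15–14:30.
Windows ≥ 60 min: 09:30–10:30, 13:15–14:30.
Latest start in the last window 13:15–14:30 is 14:30 − 60 min = 13:30.

13:30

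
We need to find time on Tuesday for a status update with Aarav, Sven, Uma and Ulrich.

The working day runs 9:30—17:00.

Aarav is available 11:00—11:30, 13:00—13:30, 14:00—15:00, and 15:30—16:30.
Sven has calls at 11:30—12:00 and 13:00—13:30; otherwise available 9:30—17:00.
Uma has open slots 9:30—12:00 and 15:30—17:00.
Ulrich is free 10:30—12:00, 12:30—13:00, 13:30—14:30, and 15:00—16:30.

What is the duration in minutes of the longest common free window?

60 minutes

Sven free within 09:30–17:00: 09:30–11:30, 12:00–13:00, 13:30–17:00.
Aarav ∩ Sven: 11:00–11:30, 14:00–15:00, 15:30–16:30.
Aarav ∩ Sven ∩ Uma: 11:00–11:30, 15:30–16:30.
Aarav ∩ Sven ∩ Uma ∩ Ulrich: 11:00–11:30, 15:30–16:30.
Common window lengths: 30, 60 min; longest is 60.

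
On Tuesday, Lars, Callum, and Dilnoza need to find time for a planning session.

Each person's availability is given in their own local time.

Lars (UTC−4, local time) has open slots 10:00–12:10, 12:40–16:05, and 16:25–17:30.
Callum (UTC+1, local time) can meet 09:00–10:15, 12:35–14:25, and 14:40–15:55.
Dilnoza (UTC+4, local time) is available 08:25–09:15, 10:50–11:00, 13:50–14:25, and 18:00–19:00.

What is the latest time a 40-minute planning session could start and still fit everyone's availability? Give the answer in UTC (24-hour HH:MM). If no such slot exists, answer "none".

Lars → UTC: 14:00–16:10, 16:40–20:05, 20:25–21:30.
Callum → UTC: 08:00–09:15, 11:35–13:25, 13:40–14:55.
Dilnoza → UTC: 04:25–05:15, 06:50–07:00, 09:50–10:25, 14:00–15:00.
Lars ∩ Callum: 14:00–14:55.
Lars ∩ Callum ∩ Dilnoza: 14:00–14:55.
Windows ≥ 40 min: 14:00–14:55.
Latest start in the last window 14:00–14:55 is 14:55 − 40 min = 14:15.

14:15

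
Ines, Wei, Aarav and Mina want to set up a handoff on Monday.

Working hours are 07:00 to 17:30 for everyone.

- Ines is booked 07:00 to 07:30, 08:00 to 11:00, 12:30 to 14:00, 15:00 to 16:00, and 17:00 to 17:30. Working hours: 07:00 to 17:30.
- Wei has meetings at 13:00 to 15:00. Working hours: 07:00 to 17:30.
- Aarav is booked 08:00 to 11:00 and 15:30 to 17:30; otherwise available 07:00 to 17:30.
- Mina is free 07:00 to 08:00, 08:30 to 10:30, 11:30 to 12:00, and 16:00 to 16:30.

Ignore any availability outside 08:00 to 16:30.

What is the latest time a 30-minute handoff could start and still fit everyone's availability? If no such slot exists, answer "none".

Ines free within 07:00–17:30: 07:30–08:00, 11:00–12:30, 14:00–15:00, 16:00–17:00.
Wei free within 07:00–17:30: 07:00–13:00, 15:00–17:30.
Aarav free within 07:00–17:30: 07:00–08:00, 11:00–15:30.
Ines ∩ Wei: 07:30–08:00, 11:00–12:30, 16:00–17:00.
Ines ∩ Wei ∩ Aarav: 07:30–08:00, 11:00–12:30.
Ines ∩ Wei ∩ Aarav ∩ Mina: 07:30–08:00, 11:30–12:00.
Restricted to 08:00–16:30: 11:30–12:00.
Windows ≥ 30 min: 11:30–12:00.
Latest start in the last window 11:30–12:00 is 12:00 − 30 min = 11:30.

11:30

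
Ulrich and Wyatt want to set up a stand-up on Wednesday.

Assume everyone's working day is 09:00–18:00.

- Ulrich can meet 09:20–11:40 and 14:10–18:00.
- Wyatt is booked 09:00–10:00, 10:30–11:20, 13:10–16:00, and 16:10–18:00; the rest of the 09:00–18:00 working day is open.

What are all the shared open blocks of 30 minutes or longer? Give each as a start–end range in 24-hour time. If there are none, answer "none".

Wyatt free within 09:00–18:00: 10:00–10:30, 11:20–13:10, 16:00–16:10.
Ulrich ∩ Wyatt: 10:00–10:30, 11:20–11:40, 16:00–16:10.
Windows ≥ 30 min: 10:00–10:30.

10:00–10:30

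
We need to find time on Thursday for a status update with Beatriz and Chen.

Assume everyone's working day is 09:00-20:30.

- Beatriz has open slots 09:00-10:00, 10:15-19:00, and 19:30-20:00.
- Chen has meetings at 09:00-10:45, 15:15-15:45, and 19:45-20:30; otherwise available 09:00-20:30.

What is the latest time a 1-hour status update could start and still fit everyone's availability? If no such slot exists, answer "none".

18:00

Chen free within 09:00–20:30: 10:45–15:15, 15:45–19:45.
Beatriz ∩ Chen: 10:45–15:15, 15:45–19:00, 19:30–19:45.
Windows ≥ 60 min: 10:45–15:15, 15:45–19:00.
Latest start in the last window 15:45–19:00 is 19:00 − 60 min = 18:00.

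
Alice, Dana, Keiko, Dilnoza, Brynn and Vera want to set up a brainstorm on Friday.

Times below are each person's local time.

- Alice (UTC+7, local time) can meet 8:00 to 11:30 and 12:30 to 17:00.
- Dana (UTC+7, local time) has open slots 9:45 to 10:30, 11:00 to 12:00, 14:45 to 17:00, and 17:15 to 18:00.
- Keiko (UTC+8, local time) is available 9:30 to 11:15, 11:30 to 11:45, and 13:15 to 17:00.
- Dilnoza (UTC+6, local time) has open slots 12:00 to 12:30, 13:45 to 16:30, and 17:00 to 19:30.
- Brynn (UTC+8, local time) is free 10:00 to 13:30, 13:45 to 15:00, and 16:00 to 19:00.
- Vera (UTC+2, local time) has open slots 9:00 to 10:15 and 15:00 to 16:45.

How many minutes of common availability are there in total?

15 minutes

Alice → UTC: 01:00–04:30, 05:30–10:00.
Dana → UTC: 02:45–03:30, 04:00–05:00, 07:45–10:00, 10:15–11:00.
Keiko → UTC: 01:30–03:15, 03:30–03:45, 05:15–09:00.
Dilnoza → UTC: 06:00–06:30, 07:45–10:30, 11:00–13:30.
Brynn → UTC: 02:00–05:30, 05:45–07:00, 08:00–11:00.
Vera → UTC: 07:00–08:15, 13:00–14:45.
Alice ∩ Dana: 02:45–03:30, 04:00–04:30, 07:45–10:00.
Alice ∩ Dana ∩ Keiko: 02:45–03:15, 07:45–09:00.
Alice ∩ Dana ∩ Keiko ∩ Dilnoza: 07:45–09:00.
Alice ∩ Dana ∩ Keiko ∩ Dilnoza ∩ Brynn: 08:00–09:00.
Alice ∩ Dana ∩ Keiko ∩ Dilnoza ∩ Brynn ∩ Vera: 08:00–08:15.
Total common minutes: 15.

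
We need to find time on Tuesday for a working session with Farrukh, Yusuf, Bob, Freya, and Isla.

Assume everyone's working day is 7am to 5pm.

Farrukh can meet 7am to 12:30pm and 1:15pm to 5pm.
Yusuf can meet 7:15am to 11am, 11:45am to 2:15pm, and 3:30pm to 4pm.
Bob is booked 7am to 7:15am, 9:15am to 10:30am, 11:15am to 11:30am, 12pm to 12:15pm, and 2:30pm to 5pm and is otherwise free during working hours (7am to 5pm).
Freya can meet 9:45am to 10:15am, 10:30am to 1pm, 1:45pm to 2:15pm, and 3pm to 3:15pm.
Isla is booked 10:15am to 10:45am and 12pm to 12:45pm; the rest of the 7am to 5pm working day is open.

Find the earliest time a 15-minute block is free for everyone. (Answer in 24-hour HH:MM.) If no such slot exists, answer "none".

Bob free within 07:00–17:00: 07:15–09:15, 10:30–11:15, 11:30–12:00, 12:15–14:30.
Isla free within 07:00–17:00: 07:00–10:15, 10:45–12:00, 12:45–17:00.
Farrukh ∩ Yusuf: 07:15–11:00, 11:45–12:30, 13:15–14:15, 15:30–16:00.
Farrukh ∩ Yusuf ∩ Bob: 07:15–09:15, 10:30–11:00, 11:45–12:00, 12:15–12:30, 13:15–14:15.
Farrukh ∩ Yusuf ∩ Bob ∩ Freya: 10:30–11:00, 11:45–12:00, 12:15–12:30, 13:45–14:15.
Farrukh ∩ Yusuf ∩ Bob ∩ Freya ∩ Isla: 10:45–11:00, 11:45–12:00, 13:45–14:15.
Windows ≥ 15 min: 10:45–11:00, 11:45–12:00, 13:45–14:15.
Earliest such window starts at 10:45.

10:45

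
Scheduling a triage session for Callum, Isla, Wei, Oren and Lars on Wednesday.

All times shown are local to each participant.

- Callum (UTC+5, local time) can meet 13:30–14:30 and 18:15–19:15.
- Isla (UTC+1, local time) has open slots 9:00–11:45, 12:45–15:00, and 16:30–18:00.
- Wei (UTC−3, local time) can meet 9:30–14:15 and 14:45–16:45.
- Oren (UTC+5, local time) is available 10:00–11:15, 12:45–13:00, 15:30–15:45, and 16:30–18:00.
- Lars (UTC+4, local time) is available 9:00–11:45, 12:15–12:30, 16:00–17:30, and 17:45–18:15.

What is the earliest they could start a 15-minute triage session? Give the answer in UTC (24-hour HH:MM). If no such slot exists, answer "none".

Callum → UTC: 08:30–09:30, 13:15–14:15.
Isla → UTC: 08:00–10:45, 11:45–14:00, 15:30–17:00.
Wei → UTC: 12:30–17:15, 17:45–19:45.
Oren → UTC: 05:00–06:15, 07:45–08:00, 10:30–10:45, 11:30–13:00.
Lars → UTC: 05:00–07:45, 08:15–08:30, 12:00–13:30, 13:45–14:15.
Callum ∩ Isla: 08:30–09:30, 13:15–14:00.
Callum ∩ Isla ∩ Wei: 13:15–14:00.
Callum ∩ Isla ∩ Wei ∩ Oren: (none).
Callum ∩ Isla ∩ Wei ∩ Oren ∩ Lars: (none).
Windows ≥ 15 min: (none).

none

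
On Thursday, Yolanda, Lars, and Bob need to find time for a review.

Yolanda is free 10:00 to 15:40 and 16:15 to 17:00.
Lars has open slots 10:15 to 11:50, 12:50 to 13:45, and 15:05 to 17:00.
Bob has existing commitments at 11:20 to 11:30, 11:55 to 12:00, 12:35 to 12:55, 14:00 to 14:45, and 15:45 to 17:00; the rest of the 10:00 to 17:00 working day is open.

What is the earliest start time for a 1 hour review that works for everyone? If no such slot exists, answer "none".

Bob free within 10:00–17:00: 10:00–11:20, 11:30–11:55, 12:00–12:35, 12:55–14:00, 14:45–15:45.
Yolanda ∩ Lars: 10:15–11:50, 12:50–13:45, 15:05–15:40, 16:15–17:00.
Yolanda ∩ Lars ∩ Bob: 10:15–11:20, 11:30–11:50, 12:55–13:45, 15:05–15:40.
Windows ≥ 60 min: 10:15–11:20.
Earliest such window starts at 10:15.

10:15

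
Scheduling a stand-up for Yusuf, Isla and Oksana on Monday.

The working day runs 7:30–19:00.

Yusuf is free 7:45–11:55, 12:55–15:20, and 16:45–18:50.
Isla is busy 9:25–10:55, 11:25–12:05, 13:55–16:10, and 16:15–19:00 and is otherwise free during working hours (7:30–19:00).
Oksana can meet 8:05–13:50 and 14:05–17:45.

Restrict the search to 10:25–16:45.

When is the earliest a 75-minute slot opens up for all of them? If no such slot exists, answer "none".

none

Isla free within 07:30–19:00: 07:30–09:25, 10:55–11:25, 12:05–13:55, 16:10–16:15.
Yusuf ∩ Isla: 07:45–09:25, 10:55–11:25, 12:55–13:55.
Yusuf ∩ Isla ∩ Oksana: 08:05–09:25, 10:55–11:25, 12:55–13:50.
Restricted to 10:25–16:45: 10:55–11:25, 12:55–13:50.
Windows ≥ 75 min: (none).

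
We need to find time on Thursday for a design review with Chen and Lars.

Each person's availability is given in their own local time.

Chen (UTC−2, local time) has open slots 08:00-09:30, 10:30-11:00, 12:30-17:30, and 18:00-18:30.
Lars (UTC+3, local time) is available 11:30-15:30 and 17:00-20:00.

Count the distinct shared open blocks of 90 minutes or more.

2

Chen → UTC: 10:00–11:30, 12:30–13:00, 14:30–19:30, 20:00–20:30.
Lars → UTC: 08:30–12:30, 14:00–17:00.
Chen ∩ Lars: 10:00–11:30, 14:30–17:00.
Windows ≥ 90 min: 10:00–11:30, 14:30–17:00.
That's 2 windows.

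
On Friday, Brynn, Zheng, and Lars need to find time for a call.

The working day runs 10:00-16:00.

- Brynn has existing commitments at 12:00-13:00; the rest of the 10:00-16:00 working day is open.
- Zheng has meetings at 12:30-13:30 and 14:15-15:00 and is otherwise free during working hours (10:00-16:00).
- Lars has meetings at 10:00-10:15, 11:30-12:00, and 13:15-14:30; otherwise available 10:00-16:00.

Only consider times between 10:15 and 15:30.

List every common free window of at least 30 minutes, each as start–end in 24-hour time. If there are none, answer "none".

10:15–11:30, 15:00–15:30

Brynn free within 10:00–16:00: 10:00–12:00, 13:00–16:00.
Zheng free within 10:00–16:00: 10:00–12:30, 13:30–14:15, 15:00–16:00.
Lars free within 10:00–16:00: 10:15–11:30, 12:00–13:15, 14:30–16:00.
Brynn ∩ Zheng: 10:00–12:00, 13:30–14:15, 15:00–16:00.
Brynn ∩ Zheng ∩ Lars: 10:15–11:30, 15:00–16:00.
Restricted to 10:15–15:30: 10:15–11:30, 15:00–15:30.
Windows ≥ 30 min: 10:15–11:30, 15:00–15:30.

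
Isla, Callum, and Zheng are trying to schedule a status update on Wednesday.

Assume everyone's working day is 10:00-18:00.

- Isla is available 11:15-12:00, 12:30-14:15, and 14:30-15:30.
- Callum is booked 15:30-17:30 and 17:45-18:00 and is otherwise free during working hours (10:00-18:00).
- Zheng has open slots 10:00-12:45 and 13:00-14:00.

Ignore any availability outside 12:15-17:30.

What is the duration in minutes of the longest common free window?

Callum free within 10:00–18:00: 10:00–15:30, 17:30–17:45.
Isla ∩ Callum: 11:15–12:00, 12:30–14:15, 14:30–15:30.
Isla ∩ Callum ∩ Zheng: 11:15–12:00, 12:30–12:45, 13:00–14:00.
Restricted to 12:15–17:30: 12:30–12:45, 13:00–14:00.
Common window lengths: 15, 60 min; longest is 60.

60 minutes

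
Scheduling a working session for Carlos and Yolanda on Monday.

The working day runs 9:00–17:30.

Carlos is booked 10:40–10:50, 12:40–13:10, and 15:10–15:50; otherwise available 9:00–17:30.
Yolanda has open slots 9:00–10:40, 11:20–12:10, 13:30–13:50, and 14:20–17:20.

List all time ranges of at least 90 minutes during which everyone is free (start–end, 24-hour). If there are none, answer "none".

09:00–10:40, 15:50–17:20

Carlos free within 09:00–17:30: 09:00–10:40, 10:50–12:40, 13:10–15:10, 15:50–17:30.
Carlos ∩ Yolanda: 09:00–10:40, 11:20–12:10, 13:30–13:50, 14:20–15:10, 15:50–17:20.
Windows ≥ 90 min: 09:00–10:40, 15:50–17:20.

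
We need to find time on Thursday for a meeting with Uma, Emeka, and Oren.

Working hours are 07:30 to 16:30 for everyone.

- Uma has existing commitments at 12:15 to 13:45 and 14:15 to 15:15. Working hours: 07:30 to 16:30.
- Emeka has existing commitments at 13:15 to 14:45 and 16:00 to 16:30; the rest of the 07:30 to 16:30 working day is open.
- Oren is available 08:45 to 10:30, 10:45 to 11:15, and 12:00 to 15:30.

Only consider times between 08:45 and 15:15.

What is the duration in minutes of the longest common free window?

Uma free within 07:30–16:30: 07:30–12:15, 13:45–14:15, 15:15–16:30.
Emeka free within 07:30–16:30: 07:30–13:15, 14:45–16:00.
Uma ∩ Emeka: 07:30–12:15, 15:15–16:00.
Uma ∩ Emeka ∩ Oren: 08:45–10:30, 10:45–11:15, 12:00–12:15, 15:15–15:30.
Restricted to 08:45–15:15: 08:45–10:30, 10:45–11:15, 12:00–12:15.
Common window lengths: 105, 30, 15 min; longest is 105.

105 minutes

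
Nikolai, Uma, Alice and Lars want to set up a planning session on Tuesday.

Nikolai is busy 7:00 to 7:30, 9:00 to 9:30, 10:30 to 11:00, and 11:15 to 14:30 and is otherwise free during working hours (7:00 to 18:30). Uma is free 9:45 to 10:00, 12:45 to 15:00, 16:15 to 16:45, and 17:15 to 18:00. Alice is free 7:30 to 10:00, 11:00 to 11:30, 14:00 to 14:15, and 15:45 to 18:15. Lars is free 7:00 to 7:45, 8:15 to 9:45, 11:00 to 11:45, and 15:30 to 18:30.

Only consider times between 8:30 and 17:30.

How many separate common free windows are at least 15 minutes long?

2

Nikolai free within 07:00–18:30: 07:30–09:00, 09:30–10:30, 11:00–11:15, 14:30–18:30.
Nikolai ∩ Uma: 09:45–10:00, 14:30–15:00, 16:15–16:45, 17:15–18:00.
Nikolai ∩ Uma ∩ Alice: 09:45–10:00, 16:15–16:45, 17:15–18:00.
Nikolai ∩ Uma ∩ Alice ∩ Lars: 16:15–16:45, 17:15–18:00.
Restricted to 08:30–17:30: 16:15–16:45, 17:15–17:30.
Windows ≥ 15 min: 16:15–16:45, 17:15–17:30.
That's 2 windows.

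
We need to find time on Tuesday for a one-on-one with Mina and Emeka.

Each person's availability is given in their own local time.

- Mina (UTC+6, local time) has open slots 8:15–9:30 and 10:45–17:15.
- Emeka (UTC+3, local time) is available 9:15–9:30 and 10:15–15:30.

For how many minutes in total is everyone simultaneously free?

255 minutes

Mina → UTC: 02:15–03:30, 04:45–11:15.
Emeka → UTC: 06:15–06:30, 07:15–12:30.
Mina ∩ Emeka: 06:15–06:30, 07:15–11:15.
Total common minutes: 15 + 240 = 255.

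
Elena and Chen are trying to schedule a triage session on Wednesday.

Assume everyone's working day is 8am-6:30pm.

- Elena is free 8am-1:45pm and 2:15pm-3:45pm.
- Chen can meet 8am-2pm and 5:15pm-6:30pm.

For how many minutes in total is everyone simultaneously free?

345 minutes

Elena ∩ Chen: 08:00–13:45.
Total common minutes: 345.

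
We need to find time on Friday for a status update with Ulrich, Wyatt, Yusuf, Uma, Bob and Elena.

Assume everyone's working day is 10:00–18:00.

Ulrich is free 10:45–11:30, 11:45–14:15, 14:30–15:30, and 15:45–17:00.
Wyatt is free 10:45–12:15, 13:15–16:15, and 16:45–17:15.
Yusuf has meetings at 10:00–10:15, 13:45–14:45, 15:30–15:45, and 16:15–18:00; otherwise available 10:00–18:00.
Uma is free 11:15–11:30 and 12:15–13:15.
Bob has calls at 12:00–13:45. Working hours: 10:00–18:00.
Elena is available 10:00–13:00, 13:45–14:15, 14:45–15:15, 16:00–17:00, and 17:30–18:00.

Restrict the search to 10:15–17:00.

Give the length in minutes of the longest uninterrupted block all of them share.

Yusuf free within 10:00–18:00: 10:15–13:45, 14:45–15:30, 15:45–16:15.
Bob free within 10:00–18:00: 10:00–12:00, 13:45–18:00.
Ulrich ∩ Wyatt: 10:45–11:30, 11:45–12:15, 13:15–14:15, 14:30–15:30, 15:45–16:15, 16:45–17:00.
Ulrich ∩ Wyatt ∩ Yusuf: 10:45–11:30, 11:45–12:15, 13:15–13:45, 14:45–15:30, 15:45–16:15.
Ulrich ∩ Wyatt ∩ Yusuf ∩ Uma: 11:15–11:30.
Ulrich ∩ Wyatt ∩ Yusuf ∩ Uma ∩ Bob: 11:15–11:30.
Ulrich ∩ Wyatt ∩ Yusuf ∩ Uma ∩ Bob ∩ Elena: 11:15–11:30.
Restricted to 10:15–17:00: 11:15–11:30.
Single common window of 15 minutes.

15 minutes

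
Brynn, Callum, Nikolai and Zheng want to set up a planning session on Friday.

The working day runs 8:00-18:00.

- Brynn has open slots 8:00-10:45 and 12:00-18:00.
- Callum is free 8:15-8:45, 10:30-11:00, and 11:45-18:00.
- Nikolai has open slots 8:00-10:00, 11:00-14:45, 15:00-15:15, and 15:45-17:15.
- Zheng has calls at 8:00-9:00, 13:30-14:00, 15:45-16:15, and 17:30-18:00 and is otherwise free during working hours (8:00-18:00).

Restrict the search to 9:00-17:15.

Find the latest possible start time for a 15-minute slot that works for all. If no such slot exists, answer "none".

17:00

Zheng free within 08:00–18:00: 09:00–13:30, 14:00–15:45, 16:15–17:30.
Brynn ∩ Callum: 08:15–08:45, 10:30–10:45, 12:00–18:00.
Brynn ∩ Callum ∩ Nikolai: 08:15–08:45, 12:00–14:45, 15:00–15:15, 15:45–17:15.
Brynn ∩ Callum ∩ Nikolai ∩ Zheng: 12:00–13:30, 14:00–14:45, 15:00–15:15, 16:15–17:15.
Restricted to 09:00–17:15: 12:00–13:30, 14:00–14:45, 15:00–15:15, 16:15–17:15.
Windows ≥ 15 min: 12:00–13:30, 14:00–14:45, 15:00–15:15, 16:15–17:15.
Latest start in the last window 16:15–17:15 is 17:15 − 15 min = 17:00.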